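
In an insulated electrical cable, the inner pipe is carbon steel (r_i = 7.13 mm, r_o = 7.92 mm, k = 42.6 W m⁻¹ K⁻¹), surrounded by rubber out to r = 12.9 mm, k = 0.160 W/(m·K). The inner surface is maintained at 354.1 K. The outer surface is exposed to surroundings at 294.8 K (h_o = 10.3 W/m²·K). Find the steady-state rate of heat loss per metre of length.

Q' = 35.2 W/m

Resistance network (inner→outer):
  R'_carbon steel = ln(0.00792/0.00713)/(2πk) = 0.1051/(2π·42.6) = 3.926×10^-4 m·K/W
  R'_rubber = ln(0.0129/0.00792)/(2πk) = 0.4878/(2π·0.160) = 0.4853 m·K/W
  R'_conv,out = 1/(2πr h) = 1/(2π·0.0129·10.3) = 1.198 m·K/W
ΣR = 3.926×10^-4 + 0.4853 + 1.198 = 1.684 m·K/W
Q' = ΔT/ΣR = (354.1 K − 294.8 K)/1.684 = 35.2 W/m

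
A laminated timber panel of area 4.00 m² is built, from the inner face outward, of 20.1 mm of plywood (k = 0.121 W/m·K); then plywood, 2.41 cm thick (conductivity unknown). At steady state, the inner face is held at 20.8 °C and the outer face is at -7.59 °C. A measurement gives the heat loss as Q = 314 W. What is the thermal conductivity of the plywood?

k = 0.123 W/m·K

ΣR = ΔT/Q = |20.8 − -7.59|/314 = 0.09041 K/W
Known resistances:
  R_plywood = L/(kA) = 0.0201/(0.121·4.00) = 0.04153 K/W
R_plywood = ΣR − ΣR_known = 0.09041 − 0.04153 = 0.04888 K/W
L/(kA) = 0.04888 ⇒ k = 0.0241/(0.04888·4.00) = 0.123 W/m·K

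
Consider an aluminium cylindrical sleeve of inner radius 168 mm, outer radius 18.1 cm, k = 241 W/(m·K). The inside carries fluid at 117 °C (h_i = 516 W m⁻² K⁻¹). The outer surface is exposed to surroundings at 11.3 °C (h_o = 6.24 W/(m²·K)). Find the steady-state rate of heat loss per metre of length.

Q' = 740 W/m

Treat each layer as a resistance in series:
  R'_conv,in = 1/(2πr h) = 1/(2π·0.168·516) = 0.001836 m·K/W
  R'_aluminium = ln(0.181/0.168)/(2πk) = 0.07453/(2π·241) = 4.922×10^-5 m·K/W
  R'_conv,out = 1/(2πr h) = 1/(2π·0.181·6.24) = 0.1409 m·K/W
ΣR = 0.001836 + 4.922×10^-5 + 0.1409 = 0.1428 m·K/W
Q' = ΔT/ΣR = (117 °C − 11.3 °C)/0.1428 = 740 W/m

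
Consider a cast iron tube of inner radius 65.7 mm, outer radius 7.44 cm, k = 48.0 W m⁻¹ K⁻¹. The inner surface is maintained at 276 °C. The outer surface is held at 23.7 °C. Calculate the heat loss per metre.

Q' = 2πk·ΔT/ln(r₂/r₁) = 2π × 48.0 × 252.3 / ln(0.0744/0.0657) = 6.12×10^5 W/m

Q' = 612 kW/m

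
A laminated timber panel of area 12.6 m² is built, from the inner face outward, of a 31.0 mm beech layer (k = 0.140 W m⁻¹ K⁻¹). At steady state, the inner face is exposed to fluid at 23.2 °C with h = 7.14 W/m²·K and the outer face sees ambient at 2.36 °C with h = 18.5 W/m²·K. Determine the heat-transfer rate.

Treat each layer as a resistance in series:
  R_conv,in = 1/(hA) = 1/(7.14·12.6) = 0.01112 K/W
  R_beech = L/(kA) = 0.0310/(0.140·12.6) = 0.01757 K/W
  R_conv,out = 1/(hA) = 1/(18.5·12.6) = 0.004290 K/W
ΣR = 0.01112 + 0.01757 + 0.004290 = 0.03298 K/W
Q = ΔT/ΣR = (23.2 °C − 2.36 °C)/0.03298 = 632 W

Q = 632 W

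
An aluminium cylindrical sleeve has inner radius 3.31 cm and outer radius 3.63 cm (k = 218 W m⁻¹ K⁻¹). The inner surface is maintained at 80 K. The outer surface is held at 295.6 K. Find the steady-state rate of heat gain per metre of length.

Q' = 2πk·ΔT/ln(r₂/r₁) = 2π × 218 × 215.6 / ln(0.0363/0.0331) = 3.20×10^6 W/m

Q' = 3200 kW/m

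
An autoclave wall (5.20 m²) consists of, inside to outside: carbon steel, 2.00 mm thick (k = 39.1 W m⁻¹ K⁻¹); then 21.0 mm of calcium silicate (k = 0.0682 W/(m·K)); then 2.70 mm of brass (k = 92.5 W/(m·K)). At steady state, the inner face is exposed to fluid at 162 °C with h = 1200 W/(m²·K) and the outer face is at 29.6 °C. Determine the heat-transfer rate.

Q = 2.23 kW

Resistance network (inner→outer):
  R_conv,in = 1/(hA) = 1/(1200·5.20) = 1.603×10^-4 K/W
  R_carbon steel = L/(kA) = 0.00200/(39.1·5.20) = 9.837×10^-6 K/W
  R_calcium silicate = L/(kA) = 0.0210/(0.0682·5.20) = 0.05921 K/W
  R_brass = L/(kA) = 0.00270/(92.5·5.20) = 5.613×10^-6 K/W
ΣR = 1.603×10^-4 + 9.837×10^-6 + 0.05921 + 5.613×10^-6 = 0.05939 K/W
Q = ΔT/ΣR = (162 °C − 29.6 °C)/0.05939 = 2230 W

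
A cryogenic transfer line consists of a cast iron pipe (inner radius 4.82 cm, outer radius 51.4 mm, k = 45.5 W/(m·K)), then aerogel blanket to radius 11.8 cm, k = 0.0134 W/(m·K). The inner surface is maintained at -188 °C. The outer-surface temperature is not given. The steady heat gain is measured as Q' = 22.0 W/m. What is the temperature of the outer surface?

T_out = 29.2 °C

Sum the resistances:
  R'_cast iron = ln(0.0514/0.0482)/(2πk) = 0.06428/(2π·45.5) = 2.248×10^-4 m·K/W
  R'_aerogel blanket = ln(0.118/0.0514)/(2πk) = 0.8310/(2π·0.0134) = 9.871 m·K/W
ΣR = 9.871 m·K/W
ΔT = Q'·ΣR = 22.0 × 9.871 = 217.2 K
Heat flows inward, so T_out = T_in + ΔT = -188 + 217.2 = 29.2 °C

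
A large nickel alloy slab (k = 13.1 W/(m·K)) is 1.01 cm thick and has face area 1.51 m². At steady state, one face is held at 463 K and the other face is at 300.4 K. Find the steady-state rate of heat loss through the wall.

Q = kA·ΔT/L = 13.1 × 1.51 × |463 K − 300.4 K| / 0.0101 = 3.18×10^5 W

Q = 318 kW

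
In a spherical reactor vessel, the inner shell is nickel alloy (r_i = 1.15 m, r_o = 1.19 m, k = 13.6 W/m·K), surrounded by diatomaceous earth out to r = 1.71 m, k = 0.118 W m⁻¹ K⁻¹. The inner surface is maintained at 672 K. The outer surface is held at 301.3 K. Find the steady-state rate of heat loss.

Treat each layer as a resistance in series:
  R_nickel alloy = (1/1.15 − 1/1.19)/(4πk) = 0.02923/(4π·13.6) = 1.710×10^-4 K/W
  R_diatomaceous earth = (1/1.19 − 1/1.71)/(4πk) = 0.2555/(4π·0.118) = 0.1723 K/W
ΣR = 1.710×10^-4 + 0.1723 = 0.1725 K/W
Q = ΔT/ΣR = (672 K − 301.3 K)/0.1725 = 2150 W

Q = 2150 W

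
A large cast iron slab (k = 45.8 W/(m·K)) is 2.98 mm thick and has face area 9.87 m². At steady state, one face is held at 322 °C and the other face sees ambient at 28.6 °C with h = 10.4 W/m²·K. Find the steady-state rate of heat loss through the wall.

Q = 30.1 kW

Treat each layer as a resistance in series:
  R_cast iron = L/(kA) = 0.00298/(45.8·9.87) = 6.592×10^-6 K/W
  R_conv,out = 1/(hA) = 1/(10.4·9.87) = 0.009742 K/W
ΣR = 6.592×10^-6 + 0.009742 = 0.009749 K/W
Q = ΔT/ΣR = (322 °C − 28.6 °C)/0.009749 = 30100 W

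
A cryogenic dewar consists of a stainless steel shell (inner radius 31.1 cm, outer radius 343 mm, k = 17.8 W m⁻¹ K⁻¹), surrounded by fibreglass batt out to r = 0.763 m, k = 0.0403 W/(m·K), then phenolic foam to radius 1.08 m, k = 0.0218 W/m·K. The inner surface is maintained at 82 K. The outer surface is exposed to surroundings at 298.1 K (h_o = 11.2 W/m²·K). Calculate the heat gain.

Q = 47.2 W

Resistance network (inner→outer):
  R_stainless steel = (1/0.311 − 1/0.343)/(4πk) = 0.3000/(4π·17.8) = 0.001341 K/W
  R_fibreglass batt = (1/0.343 − 1/0.763)/(4πk) = 1.605/(4π·0.0403) = 3.169 K/W
  R_phenolic foam = (1/0.763 − 1/1.08)/(4πk) = 0.3847/(4π·0.0218) = 1.404 K/W
  R_conv,out = 1/(4πr²h) = 1/(4π·1.08²·11.2) = 0.006092 K/W
ΣR = 0.001341 + 3.169 + 1.404 + 0.006092 = 4.580 K/W
Q = ΔT/ΣR = (82 K − 298.1 K)/4.580 = -47.2 W
(Negative Q ⇒ heat flows inward; heat gain = 47.2 W.)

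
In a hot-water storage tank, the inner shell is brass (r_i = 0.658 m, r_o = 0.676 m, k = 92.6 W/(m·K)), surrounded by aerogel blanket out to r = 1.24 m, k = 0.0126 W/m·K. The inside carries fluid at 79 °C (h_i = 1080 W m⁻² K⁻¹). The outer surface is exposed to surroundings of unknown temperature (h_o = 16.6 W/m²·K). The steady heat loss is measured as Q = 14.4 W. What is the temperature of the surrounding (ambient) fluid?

T_out = 17.8 °C

Sum the resistances:
  R_conv,in = 1/(4πr²h) = 1/(4π·0.658²·1080) = 1.702×10^-4 K/W
  R_brass = (1/0.658 − 1/0.676)/(4πk) = 0.04047/(4π·92.6) = 3.478×10^-5 K/W
  R_aerogel blanket = (1/0.676 − 1/1.24)/(4πk) = 0.6728/(4π·0.0126) = 4.249 K/W
  R_conv,out = 1/(4πr²h) = 1/(4π·1.24²·16.6) = 0.003118 K/W
ΣR = 4.253 K/W
ΔT = Q·ΣR = 14.4 × 4.253 = 61.24 K
Heat flows outward, so T_out = T_in − ΔT = 79 − 61.24 = 17.8 °C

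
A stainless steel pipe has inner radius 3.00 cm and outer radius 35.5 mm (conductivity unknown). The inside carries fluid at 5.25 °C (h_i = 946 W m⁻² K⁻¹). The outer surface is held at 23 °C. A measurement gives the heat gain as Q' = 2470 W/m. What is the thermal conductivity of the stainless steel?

ΣR = ΔT/Q' = |5.25 − 23|/2470 = 0.007186 m·K/W
Known resistances:
  R'_conv,in = 1/(2πr h) = 1/(2π·0.0300·946) = 0.005608 m·K/W
R_stainless steel = ΣR − ΣR_known = 0.007186 − 0.005608 = 0.001578 m·K/W
ln(r₂/r₁)/(2πk) = 0.001578 ⇒ k = 0.1683/(2π·0.001578) = 17.0 W/m·K

k = 17.0 W/m·K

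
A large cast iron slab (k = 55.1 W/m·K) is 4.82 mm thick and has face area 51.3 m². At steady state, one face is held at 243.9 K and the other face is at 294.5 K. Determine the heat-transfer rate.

Q = kA·ΔT/L = 55.1 × 51.3 × |243.9 K − 294.5 K| / 0.00482 = 2.97×10^7 W

Q = 2.97×10^7 W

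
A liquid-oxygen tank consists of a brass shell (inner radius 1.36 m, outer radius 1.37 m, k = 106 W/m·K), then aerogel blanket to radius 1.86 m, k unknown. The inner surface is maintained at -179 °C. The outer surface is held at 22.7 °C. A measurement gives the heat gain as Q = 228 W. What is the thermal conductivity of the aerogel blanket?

ΣR = ΔT/Q = |-179 − 22.7|/228 = 0.8846 K/W
Known resistances:
  R_brass = (1/1.36 − 1/1.37)/(4πk) = 0.005367/(4π·106) = 4.029×10^-6 K/W
R_aerogel blanket = ΣR − ΣR_known = 0.8846 − 4.029×10^-6 = 0.8846 K/W
(1/r₁−1/r₂)/(4πk) = 0.8846 ⇒ k = 0.1923/(4π·0.8846) = 0.0173 W/m·K

k = 0.0173 W/m·K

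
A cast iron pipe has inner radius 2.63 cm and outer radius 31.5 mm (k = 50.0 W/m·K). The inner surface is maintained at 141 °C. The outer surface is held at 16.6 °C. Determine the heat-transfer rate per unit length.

Q' = 2πk·ΔT/ln(r₂/r₁) = 2π × 50.0 × 124.4 / ln(0.0315/0.0263) = 2.17×10^5 W/m

Q' = 2.17×10^5 W/m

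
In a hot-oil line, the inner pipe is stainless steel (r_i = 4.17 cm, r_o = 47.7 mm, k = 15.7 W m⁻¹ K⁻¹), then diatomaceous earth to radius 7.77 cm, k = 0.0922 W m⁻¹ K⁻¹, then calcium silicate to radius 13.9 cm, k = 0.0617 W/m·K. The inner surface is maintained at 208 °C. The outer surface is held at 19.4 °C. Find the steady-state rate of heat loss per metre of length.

Treat each layer as a resistance in series:
  R'_stainless steel = ln(0.0477/0.0417)/(2πk) = 0.1344/(2π·15.7) = 0.001363 m·K/W
  R'_diatomaceous earth = ln(0.0777/0.0477)/(2πk) = 0.4879/(2π·0.0922) = 0.8423 m·K/W
  R'_calcium silicate = ln(0.139/0.0777)/(2πk) = 0.5816/(2π·0.0617) = 1.500 m·K/W
ΣR = 0.001363 + 0.8423 + 1.500 = 2.344 m·K/W
Q' = ΔT/ΣR = (208 °C − 19.4 °C)/2.344 = 80.5 W/m

Q' = 80.5 W/m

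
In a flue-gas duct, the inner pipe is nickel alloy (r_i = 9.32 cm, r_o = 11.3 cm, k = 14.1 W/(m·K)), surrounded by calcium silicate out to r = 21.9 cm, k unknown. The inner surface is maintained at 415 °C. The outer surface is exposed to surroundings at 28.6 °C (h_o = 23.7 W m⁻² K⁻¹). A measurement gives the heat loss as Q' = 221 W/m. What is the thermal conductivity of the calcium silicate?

ΣR = ΔT/Q' = |415 − 28.6|/221 = 1.748 m·K/W
Known resistances:
  R'_nickel alloy = ln(0.113/0.0932)/(2πk) = 0.1926/(2π·14.1) = 0.002174 m·K/W
  R'_conv,out = 1/(2πr h) = 1/(2π·0.219·23.7) = 0.03066 m·K/W
R_calcium silicate = ΣR − ΣR_known = 1.748 − 0.03283 = 1.715 m·K/W
ln(r₂/r₁)/(2πk) = 1.715 ⇒ k = 0.6617/(2π·1.715) = 0.0614 W/m·K

k = 0.0614 W/m·K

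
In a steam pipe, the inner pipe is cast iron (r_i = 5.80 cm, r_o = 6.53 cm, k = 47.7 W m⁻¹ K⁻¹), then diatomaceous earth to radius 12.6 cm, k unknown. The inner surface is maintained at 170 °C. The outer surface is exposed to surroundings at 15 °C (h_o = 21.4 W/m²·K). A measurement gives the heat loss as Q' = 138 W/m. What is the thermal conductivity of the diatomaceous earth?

k = 0.0983 W/m·K

ΣR = ΔT/Q' = |170 − 15|/138 = 1.123 m·K/W
Known resistances:
  R'_cast iron = ln(0.0653/0.0580)/(2πk) = 0.1185/(2π·47.7) = 3.955×10^-4 m·K/W
  R'_conv,out = 1/(2πr h) = 1/(2π·0.126·21.4) = 0.05902 m·K/W
R_diatomaceous earth = ΣR − ΣR_known = 1.123 − 0.05942 = 1.064 m·K/W
ln(r₂/r₁)/(2πk) = 1.064 ⇒ k = 0.6573/(2π·1.064) = 0.0983 W/m·K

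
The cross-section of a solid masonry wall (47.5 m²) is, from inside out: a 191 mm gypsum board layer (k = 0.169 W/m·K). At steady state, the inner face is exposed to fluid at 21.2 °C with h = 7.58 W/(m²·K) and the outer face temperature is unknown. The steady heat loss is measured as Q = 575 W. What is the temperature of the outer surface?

T_out = 5.92 °C

Sum the resistances:
  R_conv,in = 1/(hA) = 1/(7.58·47.5) = 0.002777 K/W
  R_gypsum board = L/(kA) = 0.191/(0.169·47.5) = 0.02379 K/W
ΣR = 0.02657 K/W
ΔT = Q·ΣR = 575 × 0.02657 = 15.28 K
Heat flows outward, so T_out = T_in − ΔT = 21.2 − 15.28 = 5.92 °C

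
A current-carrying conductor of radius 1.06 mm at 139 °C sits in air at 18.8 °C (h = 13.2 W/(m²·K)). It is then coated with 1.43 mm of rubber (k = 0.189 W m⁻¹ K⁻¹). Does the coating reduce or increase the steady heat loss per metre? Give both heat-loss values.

increases: 10.6 → 21.6 W/m

Critical radius for a cylinder: r_cr = k/h = 0.0143 m = 1.43 cm.
Outer radius after coating: r₂ = 0.00106 + 0.00143 = 0.00249 m.
Since r₁ < r_cr and r₂ ≤ r_cr, the coating moves toward the maximum at r_cr — heat loss rises.
Bare: R = 1/(2πr₁h) = 11.37 m·K/W; Q = 120.2/11.37 = 10.6 W/m.
Coated: R = R_cond + R_conv = 5.561 m·K/W; Q = 120.2/5.561 = 21.6 W/m.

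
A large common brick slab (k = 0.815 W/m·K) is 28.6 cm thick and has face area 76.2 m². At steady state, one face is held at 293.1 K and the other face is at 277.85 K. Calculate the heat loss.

Q = kA·ΔT/L = 0.815 × 76.2 × |293.1 K − 277.85 K| / 0.286 = 3310 W

Q = 3.31 kW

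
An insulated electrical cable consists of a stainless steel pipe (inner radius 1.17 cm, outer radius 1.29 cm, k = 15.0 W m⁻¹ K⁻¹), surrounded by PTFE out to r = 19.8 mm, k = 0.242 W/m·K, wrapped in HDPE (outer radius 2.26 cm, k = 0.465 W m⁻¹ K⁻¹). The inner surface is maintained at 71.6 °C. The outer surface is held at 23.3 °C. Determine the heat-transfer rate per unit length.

Treat each layer as a resistance in series:
  R'_stainless steel = ln(0.0129/0.0117)/(2πk) = 0.09764/(2π·15.0) = 0.001036 m·K/W
  R'_PTFE = ln(0.0198/0.0129)/(2πk) = 0.4285/(2π·0.242) = 0.2818 m·K/W
  R'_HDPE = ln(0.0226/0.0198)/(2πk) = 0.1323/(2π·0.465) = 0.04527 m·K/W
ΣR = 0.001036 + 0.2818 + 0.04527 = 0.3281 m·K/W
Q' = ΔT/ΣR = (71.6 °C − 23.3 °C)/0.3281 = 147 W/m

Q' = 147 W/m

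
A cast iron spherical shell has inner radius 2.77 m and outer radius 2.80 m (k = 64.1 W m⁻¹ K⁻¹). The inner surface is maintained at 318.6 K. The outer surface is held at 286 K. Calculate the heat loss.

Q = 4πk·ΔT/(1/r₁ − 1/r₂) = 4π × 64.1 × 32.6 / (1/2.77 − 1/2.80) = 6.79×10^6 W

Q = 6790 kW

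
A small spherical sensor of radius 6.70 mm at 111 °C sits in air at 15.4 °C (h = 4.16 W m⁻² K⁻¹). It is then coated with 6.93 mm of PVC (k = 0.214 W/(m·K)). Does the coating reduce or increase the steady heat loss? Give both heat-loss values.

increases: 0.224 → 0.729 W

Critical radius for a sphere: r_cr = 2k/h = 0.103 m = 10.3 cm.
Outer radius after coating: r₂ = 0.00670 + 0.00693 = 0.01363 m.
Since r₁ < r_cr and r₂ ≤ r_cr, the coating moves toward the maximum at r_cr — heat loss rises.
Bare: R = 1/(4πr₁²h) = 426.1 K/W; Q = 95.6/426.1 = 0.224 W.
Coated: R = R_cond + R_conv = 131.2 K/W; Q = 95.6/131.2 = 0.729 W.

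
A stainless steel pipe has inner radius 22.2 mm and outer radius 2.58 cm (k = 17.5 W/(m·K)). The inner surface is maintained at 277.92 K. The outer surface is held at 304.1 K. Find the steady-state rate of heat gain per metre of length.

Q' = 19200 W/m

Q' = 2πk·ΔT/ln(r₂/r₁) = 2π × 17.5 × 26.18 / ln(0.0258/0.0222) = 19200 W/m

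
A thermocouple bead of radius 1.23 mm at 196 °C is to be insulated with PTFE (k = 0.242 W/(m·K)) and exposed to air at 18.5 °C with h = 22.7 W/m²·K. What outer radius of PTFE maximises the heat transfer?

r_cr = 2.13 cm

For a sphere, r_cr = 2k_ins/h = 2·0.242/22.7 = 0.0213 m = 2.13 cm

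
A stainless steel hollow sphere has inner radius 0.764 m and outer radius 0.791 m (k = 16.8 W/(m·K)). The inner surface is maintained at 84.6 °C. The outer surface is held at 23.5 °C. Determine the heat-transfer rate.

Q = 2.89×10^5 W

Q = 4πk·ΔT/(1/r₁ − 1/r₂) = 4π × 16.8 × 61.1 / (1/0.764 − 1/0.791) = 2.89×10^5 W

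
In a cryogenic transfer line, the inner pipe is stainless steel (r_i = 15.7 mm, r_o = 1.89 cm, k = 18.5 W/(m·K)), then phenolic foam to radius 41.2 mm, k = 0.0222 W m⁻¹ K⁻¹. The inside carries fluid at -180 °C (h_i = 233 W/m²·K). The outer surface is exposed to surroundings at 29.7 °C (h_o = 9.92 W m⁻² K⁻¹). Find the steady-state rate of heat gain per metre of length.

Q' = 34.8 W/m

Resistance network (inner→outer):
  R'_conv,in = 1/(2πr h) = 1/(2π·0.0157·233) = 0.04351 m·K/W
  R'_stainless steel = ln(0.0189/0.0157)/(2πk) = 0.1855/(2π·18.5) = 0.001596 m·K/W
  R'_phenolic foam = ln(0.0412/0.0189)/(2πk) = 0.7793/(2π·0.0222) = 5.587 m·K/W
  R'_conv,out = 1/(2πr h) = 1/(2π·0.0412·9.92) = 0.3894 m·K/W
ΣR = 0.04351 + 0.001596 + 5.587 + 0.3894 = 6.022 m·K/W
Q' = ΔT/ΣR = (-180 °C − 29.7 °C)/6.022 = -34.8 W/m
(Negative Q' ⇒ heat flows inward; heat gain = 34.8 W/m.)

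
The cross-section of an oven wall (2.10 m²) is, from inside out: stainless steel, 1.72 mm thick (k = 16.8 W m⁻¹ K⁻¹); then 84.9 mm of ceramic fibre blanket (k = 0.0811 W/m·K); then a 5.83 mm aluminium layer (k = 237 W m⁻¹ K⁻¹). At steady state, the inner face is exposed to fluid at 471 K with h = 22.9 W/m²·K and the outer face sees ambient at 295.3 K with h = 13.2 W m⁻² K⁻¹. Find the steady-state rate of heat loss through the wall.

Resistance network (inner→outer):
  R_conv,in = 1/(hA) = 1/(22.9·2.10) = 0.02079 K/W
  R_stainless steel = L/(kA) = 0.00172/(16.8·2.10) = 4.875×10^-5 K/W
  R_ceramic fibre blanket = L/(kA) = 0.0849/(0.0811·2.10) = 0.4985 K/W
  R_aluminium = L/(kA) = 0.00583/(237·2.10) = 1.171×10^-5 K/W
  R_conv,out = 1/(hA) = 1/(13.2·2.10) = 0.03608 K/W
ΣR = 0.02079 + 4.875×10^-5 + 0.4985 + 1.171×10^-5 + 0.03608 = 0.5554 K/W
Q = ΔT/ΣR = (471 K − 295.3 K)/0.5554 = 316 W

Q = 316 W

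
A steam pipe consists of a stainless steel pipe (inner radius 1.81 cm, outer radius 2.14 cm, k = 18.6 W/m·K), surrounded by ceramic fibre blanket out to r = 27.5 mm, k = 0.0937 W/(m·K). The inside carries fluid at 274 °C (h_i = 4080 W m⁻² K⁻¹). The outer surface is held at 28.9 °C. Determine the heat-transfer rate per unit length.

Q' = 571 W/m

Series thermal resistances, inner to outer:
  R'_conv,in = 1/(2πr h) = 1/(2π·0.0181·4080) = 0.002155 m·K/W
  R'_stainless steel = ln(0.0214/0.0181)/(2πk) = 0.1675/(2π·18.6) = 0.001433 m·K/W
  R'_ceramic fibre blanket = ln(0.0275/0.0214)/(2πk) = 0.2508/(2π·0.0937) = 0.4260 m·K/W
ΣR = 0.002155 + 0.001433 + 0.4260 = 0.4296 m·K/W
Q' = ΔT/ΣR = (274 °C − 28.9 °C)/0.4296 = 571 W/m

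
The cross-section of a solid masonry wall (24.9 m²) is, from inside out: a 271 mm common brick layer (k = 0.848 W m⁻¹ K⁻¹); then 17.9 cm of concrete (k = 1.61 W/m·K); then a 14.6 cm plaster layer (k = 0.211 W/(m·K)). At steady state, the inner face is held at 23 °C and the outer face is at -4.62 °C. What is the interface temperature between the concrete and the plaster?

Treat each layer as a resistance in series:
  R_common brick = L/(kA) = 0.271/(0.848·24.9) = 0.01283 K/W
  R_concrete = L/(kA) = 0.179/(1.61·24.9) = 0.004465 K/W
  R_plaster = L/(kA) = 0.146/(0.211·24.9) = 0.02779 K/W
ΣR = 0.01283 + 0.004465 + 0.02779 = 0.04509 K/W
Q = ΔT/ΣR = (23 °C − -4.62 °C)/0.04509 = 612.6 W
From the inner boundary to the concrete/plaster interface, ΣR_partial = 0.01729 K/W.
T_interface = T_in − Q·ΣR_partial = 23 °C − (612.6)(0.01729) = 12.4 °C

T = 12.4 °C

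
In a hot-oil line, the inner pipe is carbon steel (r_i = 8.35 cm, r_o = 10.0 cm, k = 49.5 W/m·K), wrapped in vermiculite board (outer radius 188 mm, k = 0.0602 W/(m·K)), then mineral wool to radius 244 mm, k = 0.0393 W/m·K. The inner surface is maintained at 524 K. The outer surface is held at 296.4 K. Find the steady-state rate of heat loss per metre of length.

Resistance network (inner→outer):
  R'_carbon steel = ln(0.100/0.0835)/(2πk) = 0.1803/(2π·49.5) = 5.798×10^-4 m·K/W
  R'_vermiculite board = ln(0.188/0.100)/(2πk) = 0.6313/(2π·0.0602) = 1.669 m·K/W
  R'_mineral wool = ln(0.244/0.188)/(2πk) = 0.2607/(2π·0.0393) = 1.056 m·K/W
ΣR = 5.798×10^-4 + 1.669 + 1.056 = 2.726 m·K/W
Q' = ΔT/ΣR = (524 K − 296.4 K)/2.726 = 83.5 W/m

Q' = 83.5 W/m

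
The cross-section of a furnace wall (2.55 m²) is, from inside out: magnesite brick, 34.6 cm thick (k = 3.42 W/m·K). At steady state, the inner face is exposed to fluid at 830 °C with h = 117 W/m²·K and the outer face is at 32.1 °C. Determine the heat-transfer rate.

Q = 18500 W

Resistance network (inner→outer):
  R_conv,in = 1/(hA) = 1/(117·2.55) = 0.003352 K/W
  R_magnesite brick = L/(kA) = 0.346/(3.42·2.55) = 0.03967 K/W
ΣR = 0.003352 + 0.03967 = 0.04302 K/W
Q = ΔT/ΣR = (830 °C − 32.1 °C)/0.04302 = 18500 W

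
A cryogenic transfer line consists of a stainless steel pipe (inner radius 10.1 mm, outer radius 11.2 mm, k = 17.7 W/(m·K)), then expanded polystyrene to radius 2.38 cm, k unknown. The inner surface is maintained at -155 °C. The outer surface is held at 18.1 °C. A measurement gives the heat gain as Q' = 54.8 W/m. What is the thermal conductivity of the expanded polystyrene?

ΣR = ΔT/Q' = |-155 − 18.1|/54.8 = 3.159 m·K/W
Known resistances:
  R'_stainless steel = ln(0.0112/0.0101)/(2πk) = 0.1034/(2π·17.7) = 9.296×10^-4 m·K/W
R_expanded polystyrene = ΣR − ΣR_known = 3.159 − 9.296×10^-4 = 3.158 m·K/W
ln(r₂/r₁)/(2πk) = 3.158 ⇒ k = 0.7538/(2π·3.158) = 0.0380 W/m·K

k = 0.0380 W/m·K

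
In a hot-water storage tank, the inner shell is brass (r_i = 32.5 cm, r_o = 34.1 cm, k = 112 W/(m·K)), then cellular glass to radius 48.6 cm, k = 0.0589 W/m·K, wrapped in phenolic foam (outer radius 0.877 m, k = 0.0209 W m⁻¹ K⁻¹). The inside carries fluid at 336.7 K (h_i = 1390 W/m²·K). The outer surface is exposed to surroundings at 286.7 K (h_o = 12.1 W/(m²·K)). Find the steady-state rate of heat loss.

Series thermal resistances, inner to outer:
  R_conv,in = 1/(4πr²h) = 1/(4π·0.325²·1390) = 5.420×10^-4 K/W
  R_brass = (1/0.325 − 1/0.341)/(4πk) = 0.1444/(4π·112) = 1.026×10^-4 K/W
  R_cellular glass = (1/0.341 − 1/0.486)/(4πk) = 0.8749/(4π·0.0589) = 1.182 K/W
  R_phenolic foam = (1/0.486 − 1/0.877)/(4πk) = 0.9174/(4π·0.0209) = 3.493 K/W
  R_conv,out = 1/(4πr²h) = 1/(4π·0.877²·12.1) = 0.008551 K/W
ΣR = 5.420×10^-4 + 1.026×10^-4 + 1.182 + 3.493 + 0.008551 = 4.684 K/W
Q = ΔT/ΣR = (336.7 K − 286.7 K)/4.684 = 10.7 W

Q = 10.7 W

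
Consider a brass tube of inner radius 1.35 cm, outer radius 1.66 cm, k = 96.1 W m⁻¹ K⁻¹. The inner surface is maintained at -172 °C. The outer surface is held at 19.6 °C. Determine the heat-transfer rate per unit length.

Q' = 560 kW/m

Q' = 2πk·ΔT/ln(r₂/r₁) = 2π × 96.1 × 191.6 / ln(0.0166/0.0135) = 5.60×10^5 W/m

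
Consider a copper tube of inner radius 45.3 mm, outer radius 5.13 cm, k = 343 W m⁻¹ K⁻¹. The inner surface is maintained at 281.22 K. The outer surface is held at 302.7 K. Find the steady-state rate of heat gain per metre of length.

Q' = 2πk·ΔT/ln(r₂/r₁) = 2π × 343 × 21.48 / ln(0.0513/0.0453) = 3.72×10^5 W/m

Q' = 372 kW/m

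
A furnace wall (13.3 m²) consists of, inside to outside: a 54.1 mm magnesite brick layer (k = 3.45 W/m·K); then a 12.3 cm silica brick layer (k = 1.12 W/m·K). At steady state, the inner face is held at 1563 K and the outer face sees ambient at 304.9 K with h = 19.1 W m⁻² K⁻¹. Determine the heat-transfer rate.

Q = 94.1 kW

Treat each layer as a resistance in series:
  R_magnesite brick = L/(kA) = 0.0541/(3.45·13.3) = 0.001179 K/W
  R_silica brick = L/(kA) = 0.123/(1.12·13.3) = 0.008257 K/W
  R_conv,out = 1/(hA) = 1/(19.1·13.3) = 0.003937 K/W
ΣR = 0.001179 + 0.008257 + 0.003937 = 0.01337 K/W
Q = ΔT/ΣR = (1563 K − 304.9 K)/0.01337 = 94100 W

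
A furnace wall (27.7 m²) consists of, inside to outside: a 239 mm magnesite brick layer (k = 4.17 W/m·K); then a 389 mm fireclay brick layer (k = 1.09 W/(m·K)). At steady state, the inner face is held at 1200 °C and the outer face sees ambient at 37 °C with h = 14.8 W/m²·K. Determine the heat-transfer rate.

Resistance network (inner→outer):
  R_magnesite brick = L/(kA) = 0.239/(4.17·27.7) = 0.002069 K/W
  R_fireclay brick = L/(kA) = 0.389/(1.09·27.7) = 0.01288 K/W
  R_conv,out = 1/(hA) = 1/(14.8·27.7) = 0.002439 K/W
ΣR = 0.002069 + 0.01288 + 0.002439 = 0.01739 K/W
Q = ΔT/ΣR = (1200 °C − 37 °C)/0.01739 = 66900 W

Q = 66.9 kW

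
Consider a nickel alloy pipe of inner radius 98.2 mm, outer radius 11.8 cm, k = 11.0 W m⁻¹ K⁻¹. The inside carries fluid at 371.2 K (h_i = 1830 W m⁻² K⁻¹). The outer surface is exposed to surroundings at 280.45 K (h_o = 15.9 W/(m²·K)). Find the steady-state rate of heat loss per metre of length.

Treat each layer as a resistance in series:
  R'_conv,in = 1/(2πr h) = 1/(2π·0.0982·1830) = 8.856×10^-4 m·K/W
  R'_nickel alloy = ln(0.118/0.0982)/(2πk) = 0.1837/(2π·11.0) = 0.002658 m·K/W
  R'_conv,out = 1/(2πr h) = 1/(2π·0.118·15.9) = 0.08483 m·K/W
ΣR = 8.856×10^-4 + 0.002658 + 0.08483 = 0.08837 m·K/W
Q' = ΔT/ΣR = (371.2 K − 280.45 K)/0.08837 = 1030 W/m

Q' = 1030 W/m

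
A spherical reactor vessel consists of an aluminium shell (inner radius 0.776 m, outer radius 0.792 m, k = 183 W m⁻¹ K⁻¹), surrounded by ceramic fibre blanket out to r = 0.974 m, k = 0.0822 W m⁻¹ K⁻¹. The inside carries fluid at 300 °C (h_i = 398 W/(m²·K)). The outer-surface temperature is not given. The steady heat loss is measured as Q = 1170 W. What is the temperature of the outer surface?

Sum the resistances:
  R_conv,in = 1/(4πr²h) = 1/(4π·0.776²·398) = 3.320×10^-4 K/W
  R_aluminium = (1/0.776 − 1/0.792)/(4πk) = 0.02603/(4π·183) = 1.132×10^-5 K/W
  R_ceramic fibre blanket = (1/0.792 − 1/0.974)/(4πk) = 0.2359/(4π·0.0822) = 0.2284 K/W
ΣR = 0.2287 K/W
ΔT = Q·ΣR = 1170 × 0.2287 = 267.6 K
Heat flows outward, so T_out = T_in − ΔT = 300 − 267.6 = 32.4 °C

T_out = 32.4 °C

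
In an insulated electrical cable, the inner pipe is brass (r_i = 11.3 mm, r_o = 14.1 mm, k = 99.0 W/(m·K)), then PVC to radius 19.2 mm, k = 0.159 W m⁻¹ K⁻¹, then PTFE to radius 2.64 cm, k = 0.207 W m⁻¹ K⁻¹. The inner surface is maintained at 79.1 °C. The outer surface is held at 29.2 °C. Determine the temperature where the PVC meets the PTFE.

Treat each layer as a resistance in series:
  R'_brass = ln(0.0141/0.0113)/(2πk) = 0.2214/(2π·99.0) = 3.559×10^-4 m·K/W
  R'_PVC = ln(0.0192/0.0141)/(2πk) = 0.3087/(2π·0.159) = 0.3090 m·K/W
  R'_PTFE = ln(0.0264/0.0192)/(2πk) = 0.3185/(2π·0.207) = 0.2448 m·K/W
ΣR = 3.559×10^-4 + 0.3090 + 0.2448 = 0.5542 m·K/W
Q' = ΔT/ΣR = (79.1 °C − 29.2 °C)/0.5542 = 90.04 W/m
From the inner boundary to the PVC/PTFE interface, ΣR_partial = 0.3094 m·K/W.
T_interface = T_in − Q'·ΣR_partial = 79.1 °C − (90.04)(0.3094) = 51.2 °C

T = 51.2 °C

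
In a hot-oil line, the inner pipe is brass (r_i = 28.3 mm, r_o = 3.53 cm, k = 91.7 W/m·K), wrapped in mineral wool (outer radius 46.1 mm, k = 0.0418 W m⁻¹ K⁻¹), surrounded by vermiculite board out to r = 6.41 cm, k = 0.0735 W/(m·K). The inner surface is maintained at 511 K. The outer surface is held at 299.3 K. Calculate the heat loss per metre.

Q' = 122 W/m

Series thermal resistances, inner to outer:
  R'_brass = ln(0.0353/0.0283)/(2πk) = 0.2210/(2π·91.7) = 3.836×10^-4 m·K/W
  R'_mineral wool = ln(0.0461/0.0353)/(2πk) = 0.2669/(2π·0.0418) = 1.016 m·K/W
  R'_vermiculite board = ln(0.0641/0.0461)/(2πk) = 0.3296/(2π·0.0735) = 0.7138 m·K/W
ΣR = 3.836×10^-4 + 1.016 + 0.7138 = 1.730 m·K/W
Q' = ΔT/ΣR = (511 K − 299.3 K)/1.730 = 122 W/m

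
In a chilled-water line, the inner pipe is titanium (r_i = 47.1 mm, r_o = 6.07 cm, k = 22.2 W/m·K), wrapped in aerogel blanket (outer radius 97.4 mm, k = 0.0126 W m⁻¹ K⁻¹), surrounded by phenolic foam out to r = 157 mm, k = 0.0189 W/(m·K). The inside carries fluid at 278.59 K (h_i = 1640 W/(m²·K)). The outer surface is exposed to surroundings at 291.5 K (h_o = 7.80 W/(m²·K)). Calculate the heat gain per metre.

Series thermal resistances, inner to outer:
  R'_conv,in = 1/(2πr h) = 1/(2π·0.0471·1640) = 0.002060 m·K/W
  R'_titanium = ln(0.0607/0.0471)/(2πk) = 0.2537/(2π·22.2) = 0.001819 m·K/W
  R'_aerogel blanket = ln(0.0974/0.0607)/(2πk) = 0.4729/(2π·0.0126) = 5.973 m·K/W
  R'_phenolic foam = ln(0.157/0.0974)/(2πk) = 0.4774/(2π·0.0189) = 4.020 m·K/W
  R'_conv,out = 1/(2πr h) = 1/(2π·0.157·7.80) = 0.1300 m·K/W
ΣR = 0.002060 + 0.001819 + 5.973 + 4.020 + 0.1300 = 10.13 m·K/W
Q' = ΔT/ΣR = (278.59 K − 291.5 K)/10.13 = -1.27 W/m
(Negative Q' ⇒ heat flows inward; heat gain = 1.27 W/m.)

Q' = 1.27 W/m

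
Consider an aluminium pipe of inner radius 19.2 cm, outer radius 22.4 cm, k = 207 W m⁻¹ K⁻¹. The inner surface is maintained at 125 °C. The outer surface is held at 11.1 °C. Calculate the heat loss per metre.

Q' = 2πk·ΔT/ln(r₂/r₁) = 2π × 207 × 113.9 / ln(0.224/0.192) = 9.61×10^5 W/m

Q' = 961 kW/m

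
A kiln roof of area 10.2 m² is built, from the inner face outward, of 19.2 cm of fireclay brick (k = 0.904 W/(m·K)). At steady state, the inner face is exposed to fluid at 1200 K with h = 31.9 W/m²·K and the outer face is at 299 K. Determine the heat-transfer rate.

Q = 37700 W

Treat each layer as a resistance in series:
  R_conv,in = 1/(hA) = 1/(31.9·10.2) = 0.003073 K/W
  R_fireclay brick = L/(kA) = 0.192/(0.904·10.2) = 0.02082 K/W
ΣR = 0.003073 + 0.02082 = 0.02389 K/W
Q = ΔT/ΣR = (1200 K − 299 K)/0.02389 = 37700 W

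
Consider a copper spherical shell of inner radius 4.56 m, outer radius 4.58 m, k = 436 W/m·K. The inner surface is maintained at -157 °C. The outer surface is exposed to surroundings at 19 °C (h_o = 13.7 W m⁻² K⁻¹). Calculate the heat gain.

Q = 635 kW

Resistance network (inner→outer):
  R_copper = (1/4.56 − 1/4.58)/(4πk) = 9.576×10^-4/(4π·436) = 1.748×10^-7 K/W
  R_conv,out = 1/(4πr²h) = 1/(4π·4.58²·13.7) = 2.769×10^-4 K/W
ΣR = 1.748×10^-7 + 2.769×10^-4 = 2.771×10^-4 K/W
Q = ΔT/ΣR = (-157 °C − 19 °C)/2.771×10^-4 = -6.35×10^5 W
(Negative Q ⇒ heat flows inward; heat gain = 6.35×10^5 W.)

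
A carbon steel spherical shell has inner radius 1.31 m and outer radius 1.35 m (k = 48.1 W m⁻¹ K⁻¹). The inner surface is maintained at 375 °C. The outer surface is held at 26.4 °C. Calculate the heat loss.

Q = 9320 kW

Q = 4πk·ΔT/(1/r₁ − 1/r₂) = 4π × 48.1 × 348.6 / (1/1.31 − 1/1.35) = 9.32×10^6 W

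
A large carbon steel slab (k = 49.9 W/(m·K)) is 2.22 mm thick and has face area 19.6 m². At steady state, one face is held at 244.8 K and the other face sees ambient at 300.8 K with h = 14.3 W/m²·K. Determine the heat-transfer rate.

Resistance network (inner→outer):
  R_carbon steel = L/(kA) = 0.00222/(49.9·19.6) = 2.270×10^-6 K/W
  R_conv,out = 1/(hA) = 1/(14.3·19.6) = 0.003568 K/W
ΣR = 2.270×10^-6 + 0.003568 = 0.003570 K/W
Q = ΔT/ΣR = (244.8 K − 300.8 K)/0.003570 = -15700 W
(Negative Q ⇒ heat flows inward; heat gain = 15700 W.)

Q = 15.7 kW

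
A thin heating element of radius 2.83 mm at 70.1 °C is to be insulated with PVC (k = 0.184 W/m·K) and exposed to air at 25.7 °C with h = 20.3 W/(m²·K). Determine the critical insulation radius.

r_cr = 0.906 cm

For a cylinder, r_cr = k_ins/h = 0.184/20.3 = 0.00906 m = 0.906 cm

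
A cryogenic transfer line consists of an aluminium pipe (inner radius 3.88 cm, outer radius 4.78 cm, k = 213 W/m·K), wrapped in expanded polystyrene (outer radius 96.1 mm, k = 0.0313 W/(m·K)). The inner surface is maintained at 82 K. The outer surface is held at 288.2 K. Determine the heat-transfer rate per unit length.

Resistance network (inner→outer):
  R'_aluminium = ln(0.0478/0.0388)/(2πk) = 0.2086/(2π·213) = 1.559×10^-4 m·K/W
  R'_expanded polystyrene = ln(0.0961/0.0478)/(2πk) = 0.6984/(2π·0.0313) = 3.551 m·K/W
ΣR = 1.559×10^-4 + 3.551 = 3.551 m·K/W
Q' = ΔT/ΣR = (82 K − 288.2 K)/3.551 = -58.1 W/m
(Negative Q' ⇒ heat flows inward; heat gain = 58.1 W/m.)

Q' = 58.1 W/m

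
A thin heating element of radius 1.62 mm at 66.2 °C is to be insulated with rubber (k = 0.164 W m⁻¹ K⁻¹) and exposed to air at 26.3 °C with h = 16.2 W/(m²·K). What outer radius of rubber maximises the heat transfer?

For a cylinder, r_cr = k_ins/h = 0.164/16.2 = 0.0101 m = 1.01 cm

r_cr = 1.01 cm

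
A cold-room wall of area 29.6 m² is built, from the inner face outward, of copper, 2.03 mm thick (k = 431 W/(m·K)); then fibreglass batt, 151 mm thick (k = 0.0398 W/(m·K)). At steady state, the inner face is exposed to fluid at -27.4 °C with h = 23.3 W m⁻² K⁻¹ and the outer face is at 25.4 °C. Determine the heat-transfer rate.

Q = 407 W

Treat each layer as a resistance in series:
  R_conv,in = 1/(hA) = 1/(23.3·29.6) = 0.001450 K/W
  R_copper = L/(kA) = 0.00203/(431·29.6) = 1.591×10^-7 K/W
  R_fibreglass batt = L/(kA) = 0.151/(0.0398·29.6) = 0.1282 K/W
ΣR = 0.001450 + 1.591×10^-7 + 0.1282 = 0.1297 K/W
Q = ΔT/ΣR = (-27.4 °C − 25.4 °C)/0.1297 = -407 W
(Negative Q ⇒ heat flows inward; heat gain = 407 W.)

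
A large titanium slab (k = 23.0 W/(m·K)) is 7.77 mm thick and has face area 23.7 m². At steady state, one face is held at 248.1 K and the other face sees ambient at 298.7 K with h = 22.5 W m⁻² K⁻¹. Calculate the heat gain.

Series thermal resistances, inner to outer:
  R_titanium = L/(kA) = 0.00777/(23.0·23.7) = 1.425×10^-5 K/W
  R_conv,out = 1/(hA) = 1/(22.5·23.7) = 0.001875 K/W
ΣR = 1.425×10^-5 + 0.001875 = 0.001889 K/W
Q = ΔT/ΣR = (248.1 K − 298.7 K)/0.001889 = -26800 W
(Negative Q ⇒ heat flows inward; heat gain = 26800 W.)

Q = 26800 W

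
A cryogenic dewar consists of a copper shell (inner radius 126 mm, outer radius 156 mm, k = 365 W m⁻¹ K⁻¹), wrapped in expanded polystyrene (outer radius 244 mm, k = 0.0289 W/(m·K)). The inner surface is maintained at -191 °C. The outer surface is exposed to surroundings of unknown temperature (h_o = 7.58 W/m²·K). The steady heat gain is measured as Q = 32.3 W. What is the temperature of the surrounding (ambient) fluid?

T_out = 20.3 °C

Series resistances:
  R_copper = (1/0.126 − 1/0.156)/(4πk) = 1.526/(4π·365) = 3.328×10^-4 K/W
  R_expanded polystyrene = (1/0.156 − 1/0.244)/(4πk) = 2.312/(4π·0.0289) = 6.366 K/W
  R_conv,out = 1/(4πr²h) = 1/(4π·0.244²·7.58) = 0.1763 K/W
ΣR = 6.543 K/W
ΔT = Q·ΣR = 32.3 × 6.543 = 211.3 K
Heat flows inward, so T_out = T_in + ΔT = -191 + 211.3 = 20.3 °C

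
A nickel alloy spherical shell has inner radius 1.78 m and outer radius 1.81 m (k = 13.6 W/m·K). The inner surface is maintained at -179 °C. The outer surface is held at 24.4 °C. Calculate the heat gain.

Q = 4πk·ΔT/(1/r₁ − 1/r₂) = 4π × 13.6 × 203.4 / (1/1.78 − 1/1.81) = 3.73×10^6 W

Q = 3730 kW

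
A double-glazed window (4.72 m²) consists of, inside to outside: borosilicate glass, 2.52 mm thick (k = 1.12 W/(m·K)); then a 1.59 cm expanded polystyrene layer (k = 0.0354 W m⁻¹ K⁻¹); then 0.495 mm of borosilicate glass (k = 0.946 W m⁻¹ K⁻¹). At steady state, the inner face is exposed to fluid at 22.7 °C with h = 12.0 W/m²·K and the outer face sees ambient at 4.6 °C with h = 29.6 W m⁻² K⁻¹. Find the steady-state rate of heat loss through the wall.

Q = 150 W

Resistance network (inner→outer):
  R_conv,in = 1/(hA) = 1/(12.0·4.72) = 0.01766 K/W
  R_borosilicate glass = L/(kA) = 0.00252/(1.12·4.72) = 4.767×10^-4 K/W
  R_expanded polystyrene = L/(kA) = 0.0159/(0.0354·4.72) = 0.09516 K/W
  R_borosilicate glass = L/(kA) = 4.95×10^-4/(0.946·4.72) = 1.109×10^-4 K/W
  R_conv,out = 1/(hA) = 1/(29.6·4.72) = 0.007158 K/W
ΣR = 0.01766 + 4.767×10^-4 + 0.09516 + 1.109×10^-4 + 0.007158 = 0.1206 K/W
Q = ΔT/ΣR = (22.7 °C − 4.6 °C)/0.1206 = 150 W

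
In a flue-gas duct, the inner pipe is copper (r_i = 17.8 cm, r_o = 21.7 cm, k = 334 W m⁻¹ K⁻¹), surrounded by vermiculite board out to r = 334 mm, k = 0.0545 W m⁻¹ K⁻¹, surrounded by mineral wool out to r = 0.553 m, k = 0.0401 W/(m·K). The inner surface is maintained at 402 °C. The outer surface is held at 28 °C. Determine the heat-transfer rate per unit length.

Q' = 115 W/m

Treat each layer as a resistance in series:
  R'_copper = ln(0.217/0.178)/(2πk) = 0.1981/(2π·334) = 9.440×10^-5 m·K/W
  R'_vermiculite board = ln(0.334/0.217)/(2πk) = 0.4312/(2π·0.0545) = 1.259 m·K/W
  R'_mineral wool = ln(0.553/0.334)/(2πk) = 0.5042/(2π·0.0401) = 2.001 m·K/W
ΣR = 9.440×10^-5 + 1.259 + 2.001 = 3.260 m·K/W
Q' = ΔT/ΣR = (402 °C − 28 °C)/3.260 = 115 W/m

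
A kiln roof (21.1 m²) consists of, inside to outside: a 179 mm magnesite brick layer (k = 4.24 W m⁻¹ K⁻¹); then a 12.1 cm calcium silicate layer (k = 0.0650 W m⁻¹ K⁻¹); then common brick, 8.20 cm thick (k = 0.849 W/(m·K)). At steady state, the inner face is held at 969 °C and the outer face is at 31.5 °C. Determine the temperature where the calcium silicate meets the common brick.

T = 76.8 °C

Resistance network (inner→outer):
  R_magnesite brick = L/(kA) = 0.179/(4.24·21.1) = 0.002001 K/W
  R_calcium silicate = L/(kA) = 0.121/(0.0650·21.1) = 0.08822 K/W
  R_common brick = L/(kA) = 0.0820/(0.849·21.1) = 0.004577 K/W
ΣR = 0.002001 + 0.08822 + 0.004577 = 0.09480 K/W
Q = ΔT/ΣR = (969 °C − 31.5 °C)/0.09480 = 9889 W
From the inner boundary to the calcium silicate/common brick interface, ΣR_partial = 0.09022 K/W.
T_interface = T_in − Q·ΣR_partial = 969 °C − (9889)(0.09022) = 76.8 °C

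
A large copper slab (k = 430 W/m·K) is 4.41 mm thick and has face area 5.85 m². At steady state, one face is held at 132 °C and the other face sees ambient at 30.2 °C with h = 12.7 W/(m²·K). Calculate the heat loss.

Resistance network (inner→outer):
  R_copper = L/(kA) = 0.00441/(430·5.85) = 1.753×10^-6 K/W
  R_conv,out = 1/(hA) = 1/(12.7·5.85) = 0.01346 K/W
ΣR = 1.753×10^-6 + 0.01346 = 0.01346 K/W
Q = ΔT/ΣR = (132 °C − 30.2 °C)/0.01346 = 7560 W

Q = 7.56 kW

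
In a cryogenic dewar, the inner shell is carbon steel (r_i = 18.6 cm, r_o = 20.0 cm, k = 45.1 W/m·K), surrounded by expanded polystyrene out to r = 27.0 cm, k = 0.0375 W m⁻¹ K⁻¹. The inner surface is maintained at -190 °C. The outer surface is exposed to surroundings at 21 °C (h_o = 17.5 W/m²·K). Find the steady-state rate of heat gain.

Q = 75.0 W

Series thermal resistances, inner to outer:
  R_carbon steel = (1/0.186 − 1/0.200)/(4πk) = 0.3763/(4π·45.1) = 6.640×10^-4 K/W
  R_expanded polystyrene = (1/0.200 − 1/0.270)/(4πk) = 1.296/(4π·0.0375) = 2.751 K/W
  R_conv,out = 1/(4πr²h) = 1/(4π·0.270²·17.5) = 0.06238 K/W
ΣR = 6.640×10^-4 + 2.751 + 0.06238 = 2.814 K/W
Q = ΔT/ΣR = (-190 °C − 21 °C)/2.814 = -75.0 W
(Negative Q ⇒ heat flows inward; heat gain = 75.0 W.)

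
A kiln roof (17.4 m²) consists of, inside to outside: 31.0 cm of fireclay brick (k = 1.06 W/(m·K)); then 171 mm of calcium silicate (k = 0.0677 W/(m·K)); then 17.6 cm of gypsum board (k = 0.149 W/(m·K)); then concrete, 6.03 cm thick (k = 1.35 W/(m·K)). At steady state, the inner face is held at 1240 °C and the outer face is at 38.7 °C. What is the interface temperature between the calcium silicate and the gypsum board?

Treat each layer as a resistance in series:
  R_fireclay brick = L/(kA) = 0.310/(1.06·17.4) = 0.01681 K/W
  R_calcium silicate = L/(kA) = 0.171/(0.0677·17.4) = 0.1452 K/W
  R_gypsum board = L/(kA) = 0.176/(0.149·17.4) = 0.06789 K/W
  R_concrete = L/(kA) = 0.0603/(1.35·17.4) = 0.002567 K/W
ΣR = 0.01681 + 0.1452 + 0.06789 + 0.002567 = 0.2325 K/W
Q = ΔT/ΣR = (1240 °C − 38.7 °C)/0.2325 = 5167 W
From the inner boundary to the calcium silicate/gypsum board interface, ΣR_partial = 0.1620 K/W.
T_interface = T_in − Q·ΣR_partial = 1240 °C − (5167)(0.1620) = 403 °C

T = 403 °C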